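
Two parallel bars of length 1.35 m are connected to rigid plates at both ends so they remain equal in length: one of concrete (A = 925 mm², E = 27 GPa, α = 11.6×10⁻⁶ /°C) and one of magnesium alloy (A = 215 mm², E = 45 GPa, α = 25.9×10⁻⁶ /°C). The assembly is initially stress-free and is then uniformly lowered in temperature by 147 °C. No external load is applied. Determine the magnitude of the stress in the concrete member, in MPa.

Both members must finish at the same length. With the larger α, the magnesium alloy tends to over-contract; the plates restrain it, putting the magnesium alloy in tension and the concrete in compression. With no external load the two internal forces are equal and opposite, magnitude P.
Setting the final lengths equal and cancelling L: (α₁ − α₂)ΔT = P/(A₁E₁) + P/(A₂E₂).
|α₁ − α₂|·ΔT = 14.3×10⁻⁶ × 147 = 0.002102.
1/(A₁E₁) + 1/(A₂E₂) = 1/(925×27×10³) + 1/(215×45×10³) = 1.434×10⁻⁷ N⁻¹.
So P = 0.002102 / 1.434×10⁻⁷ = 14.66 kN.
σ_{concrete} = P/A₁ = 14660/925 = 15.85 MPa, compressive.

σ ≈ 15.8 MPa (compressive)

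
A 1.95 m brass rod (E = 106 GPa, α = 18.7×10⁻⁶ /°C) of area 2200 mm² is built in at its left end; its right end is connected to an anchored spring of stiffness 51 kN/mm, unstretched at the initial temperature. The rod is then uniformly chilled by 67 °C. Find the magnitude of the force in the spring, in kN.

P ≈ 87.3 kN

The unrestrained thermal change is αΔT L = 18.7×10⁻⁶ × 67 × 1950 = 2.443 mm.
Let P be the tensile force in the spring. The rod extends elastically by PL/(AE) and the spring stretches by P/k; together these equal δ_free.
So P = δ_free / [L/(AE) + 1/k] = 2.443 / [ 1950/(2200×106×10³) + 1/(51×10³) ].
P = 2.443 / 2.797×10⁻⁵ = 87350 N.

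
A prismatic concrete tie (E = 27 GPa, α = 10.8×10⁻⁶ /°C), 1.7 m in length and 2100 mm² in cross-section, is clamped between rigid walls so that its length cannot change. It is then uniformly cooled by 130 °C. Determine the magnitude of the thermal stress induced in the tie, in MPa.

With length fixed, the mechanical strain must cancel the thermal strain αΔT = 10.8×10⁻⁶ × 130 = 1404×10⁻⁶.
The stress required to suppress this strain is σ = Eε = 27×10³ × 1404×10⁻⁶ = 37.91 MPa, tensile since the tie is trying to contract.

σ ≈ 37.9 MPa (tensile)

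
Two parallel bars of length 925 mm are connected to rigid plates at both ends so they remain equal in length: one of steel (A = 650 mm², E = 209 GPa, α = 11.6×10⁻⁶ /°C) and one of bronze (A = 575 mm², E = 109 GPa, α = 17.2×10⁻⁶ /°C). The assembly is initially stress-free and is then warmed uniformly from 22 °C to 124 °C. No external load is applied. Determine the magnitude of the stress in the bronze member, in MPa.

Equilibrium of a rigid end plate with no external load gives equal and opposite internal forces ±P in the two members. Since α_{bronze} > α_{steel}, heating drives the bronze into compression and the steel into tension.
Compatibility of the two members (thermal + elastic change equal): (α₁ − α₂)ΔT = P·[1/(A₁E₁) + 1/(A₂E₂)].
|α₁ − α₂|·ΔT = 5.6×10⁻⁶ × 102 = 0.0005712.
1/(A₁E₁) + 1/(A₂E₂) = 1/(650×209×10³) + 1/(575×109×10³) = 2.332×10⁻⁸ N⁻¹.
So P = 0.0005712 / 2.332×10⁻⁸ = 24.5 kN.
σ_{bronze} = P/A₂ = 24500/575 = 42.6 MPa, compressive.

σ ≈ 42.6 MPa (compressive)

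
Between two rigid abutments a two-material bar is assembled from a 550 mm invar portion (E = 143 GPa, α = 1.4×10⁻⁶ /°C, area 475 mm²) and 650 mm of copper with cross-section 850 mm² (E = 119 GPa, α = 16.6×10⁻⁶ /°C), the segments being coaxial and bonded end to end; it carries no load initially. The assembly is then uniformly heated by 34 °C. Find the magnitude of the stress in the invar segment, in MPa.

If the supports were absent, the total length change would be Σ αᵢΔT Lᵢ = 1.4×10⁻⁶×34×550 + 16.6×10⁻⁶×34×650 = 0.393 mm.
The rigid supports impose zero overall length change; the single axial force P common to all segments must satisfy P Σ Lᵢ/(AᵢEᵢ) = δ_free.
Σ Lᵢ/(AᵢEᵢ) = 550/(475×143×10³) + 650/(850×119×10³) = 1.452×10⁻⁵ mm/N.
So P = 0.393 / 1.452×10⁻⁵ = 27.06 kN, compressive.
σ_{invar} = P / A = 27060 / 475 = 56.97 MPa.

σ ≈ 57 MPa (compressive)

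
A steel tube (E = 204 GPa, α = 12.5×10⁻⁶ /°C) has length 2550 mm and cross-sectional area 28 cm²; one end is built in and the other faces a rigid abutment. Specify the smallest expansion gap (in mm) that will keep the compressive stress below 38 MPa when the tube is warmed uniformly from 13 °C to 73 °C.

Free expansion if unrestrained: δ_free = αΔT L = 12.5×10⁻⁶ × 60 × 2550 = 1.912 mm.
A stress of 38 MPa corresponds to the wall pushing the tube back by σL/E = 38×2550/(204×10³) = 0.475 mm.
The gap must absorb the remainder: g_min = 1.912 − 0.475 = 1.438 mm.

g ≈ 1.44 mm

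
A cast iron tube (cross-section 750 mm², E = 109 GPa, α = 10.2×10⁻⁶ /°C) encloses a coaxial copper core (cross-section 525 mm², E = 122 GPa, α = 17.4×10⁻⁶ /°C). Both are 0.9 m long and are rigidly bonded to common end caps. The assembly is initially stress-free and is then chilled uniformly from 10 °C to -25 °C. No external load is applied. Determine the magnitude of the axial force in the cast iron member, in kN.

P ≈ 9.05 kN (compressive in the cast iron)

Equilibrium of a rigid end plate with no external load gives equal and opposite internal forces ±P in the two members. Since α_{copper} > α_{cast iron}, cooling drives the copper into tension and the cast iron into compression.
Equating the net (thermal + elastic) strains gives |α₁ − α₂|·ΔT = P·[1/(A₁E₁) + 1/(A₂E₂)].
|α₁ − α₂|·ΔT = 7.2×10⁻⁶ × 35 = 0.000252.
1/(A₁E₁) + 1/(A₂E₂) = 1/(750×109×10³) + 1/(525×122×10³) = 2.785×10⁻⁸ N⁻¹.
P = 0.000252 / 2.785×10⁻⁸ = 9050 N = 9.05 kN.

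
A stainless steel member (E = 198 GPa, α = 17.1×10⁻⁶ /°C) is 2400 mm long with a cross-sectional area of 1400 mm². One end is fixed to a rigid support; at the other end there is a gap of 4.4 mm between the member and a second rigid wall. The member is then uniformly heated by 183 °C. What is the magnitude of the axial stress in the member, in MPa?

Unrestrained expansion: δ_free = αΔT L = 17.1×10⁻⁶ × 183 × 2400 = 7.51 mm.
The gap closes (δ_free > 4.4 mm) and the wall then resists a further 7.51 − 4.4 = 3.11 mm of expansion.
That suppressed elongation corresponds to σ = E·Δ/L = 198×10³ × 3.11/2400 = 256.6 MPa.

σ ≈ 257 MPa (compressive)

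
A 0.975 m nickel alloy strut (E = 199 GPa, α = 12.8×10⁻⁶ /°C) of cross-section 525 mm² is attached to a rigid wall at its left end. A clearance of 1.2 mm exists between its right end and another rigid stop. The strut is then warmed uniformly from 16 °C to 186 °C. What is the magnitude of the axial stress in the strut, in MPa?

σ ≈ 188 MPa (compressive)

If the wall were absent the strut would grow by αΔT L = 12.8×10⁻⁶ × 170 × 975 = 2.122 mm.
The gap closes (δ_free > 1.2 mm) and the wall then resists a further 2.122 − 1.2 = 0.9216 mm of expansion.
So σ = E(δ_free − g)/L = 199×10³ × 0.9216/975 = 188.1 MPa.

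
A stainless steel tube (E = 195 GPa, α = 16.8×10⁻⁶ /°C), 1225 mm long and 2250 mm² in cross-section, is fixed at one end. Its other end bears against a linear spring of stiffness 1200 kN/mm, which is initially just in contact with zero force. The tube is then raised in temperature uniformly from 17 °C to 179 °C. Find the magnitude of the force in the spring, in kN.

P ≈ 920 kN

The unrestrained thermal change is αΔT L = 16.8×10⁻⁶ × 162 × 1225 = 3.334 mm.
Let P be the compressive force at the spring. The tube shortens elastically by PL/(AE) and the spring compresses by P/k; together these equal δ_free.
P [ L/(AE) + 1/k ] = δ_free → P [ 1225/(2250×195×10³) + 1/(1200×10³) ] = 3.334.
P = 3.334 / 3.625×10⁻⁶ = 919600 N.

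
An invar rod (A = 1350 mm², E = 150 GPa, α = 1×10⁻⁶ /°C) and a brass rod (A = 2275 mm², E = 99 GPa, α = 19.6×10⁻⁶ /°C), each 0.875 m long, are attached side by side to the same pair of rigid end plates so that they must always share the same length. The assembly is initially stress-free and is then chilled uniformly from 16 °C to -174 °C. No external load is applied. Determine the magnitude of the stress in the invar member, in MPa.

The brass has the larger α, so on cooling it would change length more than the invar if both were free. The rigid plates force a common final length, so the brass is put into tension and the invar into compression, with equal and opposite forces P (no external load).
Equating the net (thermal + elastic) strains gives |α₁ − α₂|·ΔT = P·[1/(A₁E₁) + 1/(A₂E₂)].
|α₁ − α₂|·ΔT = 18.6×10⁻⁶ × 190 = 0.003534.
1/(A₁E₁) + 1/(A₂E₂) = 1/(1350×150×10³) + 1/(2275×99×10³) = 9.378×10⁻⁹ N⁻¹.
P = 0.003534 / 9.378×10⁻⁹ = 376800 N = 376.8 kN.
σ_{invar} = P/A₁ = 376800/1350 = 279.1 MPa, compressive.

σ ≈ 279 MPa (compressive)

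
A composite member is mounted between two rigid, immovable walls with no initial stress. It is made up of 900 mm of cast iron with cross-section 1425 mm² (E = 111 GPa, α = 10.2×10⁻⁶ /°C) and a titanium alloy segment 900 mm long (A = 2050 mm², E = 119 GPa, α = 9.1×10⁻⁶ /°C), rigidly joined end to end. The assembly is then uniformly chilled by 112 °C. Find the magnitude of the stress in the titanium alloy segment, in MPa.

Free thermal contraction of the whole bar: Σ αᵢΔT Lᵢ = 10.2×10⁻⁶×112×900 + 9.1×10⁻⁶×112×900 = 1.945 mm.
The rigid supports impose zero overall length change; the single axial force P common to all segments must satisfy P Σ Lᵢ/(AᵢEᵢ) = δ_free.
The series flexibility is Σ Lᵢ/(AᵢEᵢ) = 900/(1425×111×10³) + 900/(2050×119×10³) = 9.379×10⁻⁶ mm/N.
So P = 1.945 / 9.379×10⁻⁶ = 207.4 kN, tensile.
σ_{titanium alloy} = P / A = 207400 / 2050 = 101.2 MPa.

σ ≈ 101 MPa (tensile)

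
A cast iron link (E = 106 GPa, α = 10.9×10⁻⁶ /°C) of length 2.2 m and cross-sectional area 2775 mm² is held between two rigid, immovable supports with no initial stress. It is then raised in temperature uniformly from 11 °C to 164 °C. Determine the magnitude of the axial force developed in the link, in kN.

The ends cannot move, so σ = EαΔT = 106×10³ × 10.9×10⁻⁶ × 153 = 176.8 MPa.
Axial force P = σA = 176.8 × 2775 = 490600 N = 490.6 kN, compressive.

P ≈ 491 kN (compressive)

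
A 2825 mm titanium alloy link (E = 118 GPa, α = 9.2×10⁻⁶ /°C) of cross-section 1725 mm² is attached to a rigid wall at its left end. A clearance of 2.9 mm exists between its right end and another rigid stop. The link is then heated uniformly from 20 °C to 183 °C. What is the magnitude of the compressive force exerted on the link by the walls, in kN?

If the wall were absent the link would grow by αΔT L = 9.2×10⁻⁶ × 163 × 2825 = 4.236 mm.
The gap closes (δ_free > 2.9 mm) and the wall then resists a further 4.236 − 2.9 = 1.336 mm of expansion.
Compatibility: PL/(AE) = 1.336 mm, so σ = P/A = E × (1.336/2825) = 55.82 MPa.
Force on the wall = σA = 55.82 × 1725 mm² = 96.29 kN.

P ≈ 96.3 kN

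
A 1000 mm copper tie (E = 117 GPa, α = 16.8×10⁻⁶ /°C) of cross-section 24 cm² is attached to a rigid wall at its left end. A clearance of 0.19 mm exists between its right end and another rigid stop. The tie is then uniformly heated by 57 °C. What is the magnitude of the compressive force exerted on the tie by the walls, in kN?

Unrestrained expansion: δ_free = αΔT L = 16.8×10⁻⁶ × 57 × 1000 = 0.9576 mm.
The gap closes (δ_free > 0.19 mm) and the wall then resists a further 0.9576 − 0.19 = 0.7676 mm of expansion.
So σ = E(δ_free − g)/L = 117×10³ × 0.7676/1000 = 89.81 MPa.
P = σA = 89.81 × 2400 = 215.5 kN.

P ≈ 216 kN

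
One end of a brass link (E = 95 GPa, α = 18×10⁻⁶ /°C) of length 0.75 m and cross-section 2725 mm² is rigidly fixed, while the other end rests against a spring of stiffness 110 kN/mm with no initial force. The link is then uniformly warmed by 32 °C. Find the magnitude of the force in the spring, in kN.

Free thermal expansion: δ_free = αΔT L = 18×10⁻⁶ × 32 × 750 = 0.432 mm.
Let P be the compressive force at the spring. The link shortens elastically by PL/(AE) and the spring compresses by P/k; together these equal δ_free.
P [ L/(AE) + 1/k ] = δ_free → P [ 750/(2725×95×10³) + 1/(110×10³) ] = 0.432.
P = 0.432 / 1.199×10⁻⁵ = 36040 N.

P ≈ 36 kN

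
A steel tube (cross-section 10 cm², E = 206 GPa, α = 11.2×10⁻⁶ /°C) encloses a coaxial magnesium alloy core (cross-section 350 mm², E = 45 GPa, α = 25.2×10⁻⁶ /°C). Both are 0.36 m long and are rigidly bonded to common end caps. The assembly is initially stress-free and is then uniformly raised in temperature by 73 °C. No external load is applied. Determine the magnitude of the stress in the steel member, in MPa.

σ ≈ 15 MPa (tensile)

The magnesium alloy has the larger α, so on heating it would change length more than the steel if both were free. The rigid plates force a common final length, so the magnesium alloy is put into compression and the steel into tension, with equal and opposite forces P (no external load).
Setting the final lengths equal and cancelling L: (α₁ − α₂)ΔT = P/(A₁E₁) + P/(A₂E₂).
|α₁ − α₂|·ΔT = 14×10⁻⁶ × 73 = 0.001022.
1/(A₁E₁) + 1/(A₂E₂) = 1/(1000×206×10³) + 1/(350×45×10³) = 6.835×10⁻⁸ N⁻¹.
So P = 0.001022 / 6.835×10⁻⁸ = 14.95 kN.
σ_{steel} = P/A₁ = 14950/1000 = 14.95 MPa, tensile.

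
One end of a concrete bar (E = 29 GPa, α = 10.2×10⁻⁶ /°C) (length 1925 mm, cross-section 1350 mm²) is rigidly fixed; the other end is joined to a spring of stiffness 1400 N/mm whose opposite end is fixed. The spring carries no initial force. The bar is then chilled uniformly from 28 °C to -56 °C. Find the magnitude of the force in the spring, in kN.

If the spring were absent the bar would shorten by αΔT L = 10.2×10⁻⁶ × 84 × 1925 = 1.649 mm.
With a force P in the spring, the elastic change of the bar is PL/(AE) and that of the spring is P/k; compatibility requires their sum to equal δ_free.
So P = δ_free / [L/(AE) + 1/k] = 1.649 / [ 1925/(1350×29×10³) + 1/(1400) ].
P = 1.649 / 0.0007635 = 2160 N.

P ≈ 2.16 kN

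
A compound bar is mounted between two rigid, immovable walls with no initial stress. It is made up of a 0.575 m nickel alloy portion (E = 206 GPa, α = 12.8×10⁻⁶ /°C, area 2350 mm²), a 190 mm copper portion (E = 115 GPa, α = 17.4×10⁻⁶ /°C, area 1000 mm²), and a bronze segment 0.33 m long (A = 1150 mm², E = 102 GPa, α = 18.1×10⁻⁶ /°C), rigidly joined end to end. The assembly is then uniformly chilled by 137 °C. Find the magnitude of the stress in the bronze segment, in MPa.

Free thermal contraction of the whole bar: Σ αᵢΔT Lᵢ = 12.8×10⁻⁶×137×575 + 17.4×10⁻⁶×137×190 + 18.1×10⁻⁶×137×330 = 2.28 mm.
The walls prevent any net length change, so an axial force P (same in every segment) develops. Compatibility: P · Σ Lᵢ/(AᵢEᵢ) = δ_free.
Σ Lᵢ/(AᵢEᵢ) = 575/(2350×206×10³) + 190/(1000×115×10³) + 330/(1150×102×10³) = 5.653×10⁻⁶ mm/N.
P = 2.28 / 5.653×10⁻⁶ = 403200 N = 403.2 kN, tensile.
σ_{bronze} = P / A = 403200 / 1150 = 350.6 MPa.

σ ≈ 351 MPa (tensile)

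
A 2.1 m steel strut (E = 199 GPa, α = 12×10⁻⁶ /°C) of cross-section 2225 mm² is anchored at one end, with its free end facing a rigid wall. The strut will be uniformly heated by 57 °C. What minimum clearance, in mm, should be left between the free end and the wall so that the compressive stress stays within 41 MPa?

Free expansion if unrestrained: δ_free = αΔT L = 12×10⁻⁶ × 57 × 2100 = 1.436 mm.
At the allowable stress the elastic shortening the wall may impose is σL/E = 41 × 2100 / (199×10³) = 0.4327 mm.
So the gap has to take up the difference, g_min = δ_free − σL/E = 1.436 − 0.4327 = 1.004 mm.

g ≈ 1 mm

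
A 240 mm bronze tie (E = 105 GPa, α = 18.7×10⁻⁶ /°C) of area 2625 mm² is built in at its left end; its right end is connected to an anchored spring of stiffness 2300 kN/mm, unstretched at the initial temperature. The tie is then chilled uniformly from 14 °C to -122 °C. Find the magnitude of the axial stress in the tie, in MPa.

σ ≈ 178 MPa (tensile)

Free thermal contraction: δ_free = αΔT L = 18.7×10⁻⁶ × 136 × 240 = 0.6104 mm.
With a force P in the spring, the elastic change of the tie is PL/(AE) and that of the spring is P/k; compatibility requires their sum to equal δ_free.
P [ L/(AE) + 1/k ] = δ_free → P [ 240/(2625×105×10³) + 1/(2300×10³) ] = 0.6104.
P = 0.6104 / 1.306×10⁻⁶ = 467500 N.
σ = P/A = 467500/2625 = 178.1 MPa.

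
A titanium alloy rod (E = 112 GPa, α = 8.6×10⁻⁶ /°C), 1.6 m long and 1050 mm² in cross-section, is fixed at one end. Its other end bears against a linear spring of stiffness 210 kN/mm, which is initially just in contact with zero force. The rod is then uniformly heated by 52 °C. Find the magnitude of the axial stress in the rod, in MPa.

σ ≈ 37.1 MPa (compressive)

Free thermal expansion: δ_free = αΔT L = 8.6×10⁻⁶ × 52 × 1600 = 0.7155 mm.
With a force P in the spring, the elastic change of the rod is PL/(AE) and that of the spring is P/k; compatibility requires their sum to equal δ_free.
P [ L/(AE) + 1/k ] = δ_free → P [ 1600/(1050×112×10³) + 1/(210×10³) ] = 0.7155.
P = 0.7155 / 1.837×10⁻⁵ = 38960 N.
σ = P/A = 38960/1050 = 37.1 MPa.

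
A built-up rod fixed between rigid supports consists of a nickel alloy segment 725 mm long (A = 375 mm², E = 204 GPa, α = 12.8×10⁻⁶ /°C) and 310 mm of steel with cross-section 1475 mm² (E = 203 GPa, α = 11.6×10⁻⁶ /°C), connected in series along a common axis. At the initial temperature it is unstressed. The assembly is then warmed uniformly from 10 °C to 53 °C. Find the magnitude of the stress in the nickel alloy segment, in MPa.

σ ≈ 140 MPa (compressive)

If the supports were absent, the total length change would be Σ αᵢΔT Lᵢ = 12.8×10⁻⁶×43×725 + 11.6×10⁻⁶×43×310 = 0.5537 mm.
Since the ends are fixed, an axial force P builds up, equal in every segment, with P · Σ Lᵢ/(AᵢEᵢ) = δ_free.
Σ Lᵢ/(AᵢEᵢ) = 725/(375×204×10³) + 310/(1475×203×10³) = 1.051×10⁻⁵ mm/N.
So P = 0.5537 / 1.051×10⁻⁵ = 52.67 kN, compressive.
σ_{nickel alloy} = P / A = 52670 / 375 = 140.4 MPa.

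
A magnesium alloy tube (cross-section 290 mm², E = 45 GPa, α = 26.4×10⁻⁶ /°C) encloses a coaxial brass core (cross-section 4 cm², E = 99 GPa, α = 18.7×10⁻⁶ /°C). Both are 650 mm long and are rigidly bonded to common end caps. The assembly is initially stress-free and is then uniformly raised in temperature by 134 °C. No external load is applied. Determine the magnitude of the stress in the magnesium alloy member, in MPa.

σ ≈ 34.9 MPa (compressive)

Equilibrium of a rigid end plate with no external load gives equal and opposite internal forces ±P in the two members. Since α_{magnesium alloy} > α_{brass}, heating drives the magnesium alloy into compression and the brass into tension.
Compatibility of the two members (thermal + elastic change equal): (α₁ − α₂)ΔT = P·[1/(A₁E₁) + 1/(A₂E₂)].
|α₁ − α₂|·ΔT = 7.7×10⁻⁶ × 134 = 0.001032.
1/(A₁E₁) + 1/(A₂E₂) = 1/(290×45×10³) + 1/(400×99×10³) = 1.019×10⁻⁷ N⁻¹.
So P = 0.001032 / 1.019×10⁻⁷ = 10.13 kN.
σ_{magnesium alloy} = P/A₁ = 10130/290 = 34.92 MPa, compressive.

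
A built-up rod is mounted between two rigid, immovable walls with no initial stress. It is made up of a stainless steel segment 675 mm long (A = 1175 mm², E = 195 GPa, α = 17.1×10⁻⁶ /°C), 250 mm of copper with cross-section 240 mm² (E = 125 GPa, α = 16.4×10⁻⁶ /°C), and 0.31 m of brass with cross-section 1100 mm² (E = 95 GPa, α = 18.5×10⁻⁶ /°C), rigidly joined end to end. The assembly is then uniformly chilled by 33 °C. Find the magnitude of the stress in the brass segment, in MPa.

With the walls removed the bar would change length by δ_free = Σ αᵢΔT Lᵢ = 17.1×10⁻⁶×33×675 + 16.4×10⁻⁶×33×250 + 18.5×10⁻⁶×33×310 = 0.7055 mm.
The walls prevent any net length change, so an axial force P (same in every segment) develops. Compatibility: P · Σ Lᵢ/(AᵢEᵢ) = δ_free.
Σ Lᵢ/(AᵢEᵢ) = 675/(1175×195×10³) + 250/(240×125×10³) + 310/(1100×95×10³) = 1.425×10⁻⁵ mm/N.
P = 0.7055 / 1.425×10⁻⁵ = 49520 N = 49.52 kN, tensile.
σ_{brass} = P / A = 49520 / 1100 = 45.02 MPa.

σ ≈ 45 MPa (tensile)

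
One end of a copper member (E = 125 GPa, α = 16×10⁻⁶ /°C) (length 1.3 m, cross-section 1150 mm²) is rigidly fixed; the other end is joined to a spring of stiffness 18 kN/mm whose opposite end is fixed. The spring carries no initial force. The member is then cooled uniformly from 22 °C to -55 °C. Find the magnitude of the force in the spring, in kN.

P ≈ 24.8 kN

Free thermal contraction: δ_free = αΔT L = 16×10⁻⁶ × 77 × 1300 = 1.602 mm.
Let P be the tensile force in the spring. The member extends elastically by PL/(AE) and the spring stretches by P/k; together these equal δ_free.
P [ L/(AE) + 1/k ] = δ_free → P [ 1300/(1150×125×10³) + 1/(18×10³) ] = 1.602.
P = 1.602 / 6.46×10⁻⁵ = 24790 N.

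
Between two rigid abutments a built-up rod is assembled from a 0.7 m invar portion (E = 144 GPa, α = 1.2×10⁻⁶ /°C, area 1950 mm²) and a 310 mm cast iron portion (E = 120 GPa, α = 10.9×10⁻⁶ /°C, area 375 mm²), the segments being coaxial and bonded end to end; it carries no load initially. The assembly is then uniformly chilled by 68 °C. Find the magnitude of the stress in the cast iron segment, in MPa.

If the supports were absent, the total length change would be Σ αᵢΔT Lᵢ = 1.2×10⁻⁶×68×700 + 10.9×10⁻⁶×68×310 = 0.2869 mm.
Since the ends are fixed, an axial force P builds up, equal in every segment, with P · Σ Lᵢ/(AᵢEᵢ) = δ_free.
Σ Lᵢ/(AᵢEᵢ) = 700/(1950×144×10³) + 310/(375×120×10³) = 9.382×10⁻⁶ mm/N.
P = 0.2869 / 9.382×10⁻⁶ = 30580 N = 30.58 kN, tensile.
σ_{cast iron} = P / A = 30580 / 375 = 81.55 MPa.

σ ≈ 81.5 MPa (tensile)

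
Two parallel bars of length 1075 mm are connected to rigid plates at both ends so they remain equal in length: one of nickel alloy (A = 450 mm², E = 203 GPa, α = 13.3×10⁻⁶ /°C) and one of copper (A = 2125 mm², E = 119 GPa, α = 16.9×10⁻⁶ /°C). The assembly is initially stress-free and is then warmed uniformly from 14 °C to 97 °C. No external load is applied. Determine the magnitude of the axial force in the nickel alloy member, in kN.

P ≈ 20.1 kN (tensile in the nickel alloy)

The copper has the larger α, so on heating it would change length more than the nickel alloy if both were free. The rigid plates force a common final length, so the copper is put into compression and the nickel alloy into tension, with equal and opposite forces P (no external load).
Equating the net (thermal + elastic) strains gives |α₁ − α₂|·ΔT = P·[1/(A₁E₁) + 1/(A₂E₂)].
|α₁ − α₂|·ΔT = 3.6×10⁻⁶ × 83 = 0.0002988.
1/(A₁E₁) + 1/(A₂E₂) = 1/(450×203×10³) + 1/(2125×119×10³) = 1.49×10⁻⁸ N⁻¹.
P = 0.0002988 / 1.49×10⁻⁸ = 20050 N = 20.05 kN.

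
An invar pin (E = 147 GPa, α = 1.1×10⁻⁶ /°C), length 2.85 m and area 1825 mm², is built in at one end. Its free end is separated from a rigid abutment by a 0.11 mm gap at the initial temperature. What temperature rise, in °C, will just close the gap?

Contact occurs when the free expansion equals the gap: αΔT L = 0.11 mm.
ΔT = 0.11 / (1.1×10⁻⁶ × 2850) = 35.09 °C.

ΔT ≈ 35.1 °C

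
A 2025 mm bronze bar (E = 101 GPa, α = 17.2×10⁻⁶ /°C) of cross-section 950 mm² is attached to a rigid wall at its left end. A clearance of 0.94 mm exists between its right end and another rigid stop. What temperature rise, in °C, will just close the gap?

Contact occurs when the free expansion equals the gap: αΔT L = 0.94 mm.
ΔT = 0.94 / (17.2×10⁻⁶ × 2025) = 26.99 °C.

ΔT ≈ 27 °C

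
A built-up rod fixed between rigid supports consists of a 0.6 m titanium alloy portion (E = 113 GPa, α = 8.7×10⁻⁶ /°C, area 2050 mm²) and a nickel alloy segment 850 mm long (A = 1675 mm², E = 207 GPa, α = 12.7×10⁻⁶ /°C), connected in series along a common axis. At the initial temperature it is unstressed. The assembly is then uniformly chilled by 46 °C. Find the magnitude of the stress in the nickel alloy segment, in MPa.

σ ≈ 87.2 MPa (tensile)

With the walls removed the bar would change length by δ_free = Σ αᵢΔT Lᵢ = 8.7×10⁻⁶×46×600 + 12.7×10⁻⁶×46×850 = 0.7367 mm.
Since the ends are fixed, an axial force P builds up, equal in every segment, with P · Σ Lᵢ/(AᵢEᵢ) = δ_free.
The series flexibility is Σ Lᵢ/(AᵢEᵢ) = 600/(2050×113×10³) + 850/(1675×207×10³) = 5.042×10⁻⁶ mm/N.
Hence P = δ_free / Σ(L/AE) = 0.7367/5.042×10⁻⁶ = 146.1 kN (tensile).
σ_{nickel alloy} = P / A = 146100 / 1675 = 87.24 MPa.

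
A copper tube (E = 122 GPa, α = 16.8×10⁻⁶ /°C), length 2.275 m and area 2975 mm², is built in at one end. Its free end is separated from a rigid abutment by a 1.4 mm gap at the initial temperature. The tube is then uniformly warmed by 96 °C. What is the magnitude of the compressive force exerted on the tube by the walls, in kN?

P ≈ 362 kN

Unrestrained expansion: δ_free = αΔT L = 16.8×10⁻⁶ × 96 × 2275 = 3.669 mm.
The gap closes (δ_free > 1.4 mm) and the wall then resists a further 3.669 − 1.4 = 2.269 mm of expansion.
That suppressed elongation corresponds to σ = E·Δ/L = 122×10³ × 2.269/2275 = 121.7 MPa.
P = σA = 121.7 × 2975 = 362 kN.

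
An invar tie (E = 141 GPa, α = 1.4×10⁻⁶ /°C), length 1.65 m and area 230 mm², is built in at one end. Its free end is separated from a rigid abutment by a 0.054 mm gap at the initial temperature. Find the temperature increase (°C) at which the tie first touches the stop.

ΔT ≈ 23.4 °C

The gap closes when αΔT L = 0.054 mm, since the tie is still unstressed at that instant.
ΔT = 0.054 / (1.4×10⁻⁶ × 1650) = 23.38 °C.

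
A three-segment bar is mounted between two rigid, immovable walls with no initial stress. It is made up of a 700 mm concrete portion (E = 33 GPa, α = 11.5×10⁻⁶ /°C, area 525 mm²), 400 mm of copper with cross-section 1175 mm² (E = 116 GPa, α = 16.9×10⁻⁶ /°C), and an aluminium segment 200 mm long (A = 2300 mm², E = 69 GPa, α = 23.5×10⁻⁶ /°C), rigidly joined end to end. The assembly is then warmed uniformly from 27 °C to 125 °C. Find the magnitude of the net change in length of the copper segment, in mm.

|ΔL| ≈ 0.537 mm

If the supports were absent, the total length change would be Σ αᵢΔT Lᵢ = 11.5×10⁻⁶×98×700 + 16.9×10⁻⁶×98×400 + 23.5×10⁻⁶×98×200 = 1.912 mm.
The walls prevent any net length change, so an axial force P (same in every segment) develops. Compatibility: P · Σ Lᵢ/(AᵢEᵢ) = δ_free.
Σ Lᵢ/(AᵢEᵢ) = 700/(525×33×10³) + 400/(1175×116×10³) + 200/(2300×69×10³) = 4.46×10⁻⁵ mm/N.
Hence P = δ_free / Σ(L/AE) = 1.912/4.46×10⁻⁵ = 42.87 kN (compressive).
For the copper segment, free thermal change = 16.9×10⁻⁶×98×400 = 0.6625 mm and elastic change from P = 42870×400/(1175×116×10³) = 0.1258 mm; these oppose, so the net change is 0.537 mm (segment lengthens).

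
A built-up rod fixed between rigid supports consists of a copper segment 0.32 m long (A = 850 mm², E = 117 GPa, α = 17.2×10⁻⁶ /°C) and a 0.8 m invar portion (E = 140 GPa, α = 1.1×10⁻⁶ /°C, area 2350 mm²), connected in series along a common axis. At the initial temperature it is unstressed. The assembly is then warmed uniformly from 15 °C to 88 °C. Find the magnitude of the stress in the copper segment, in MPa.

With the walls removed the bar would change length by δ_free = Σ αᵢΔT Lᵢ = 17.2×10⁻⁶×73×320 + 1.1×10⁻⁶×73×800 = 0.466 mm.
Since the ends are fixed, an axial force P builds up, equal in every segment, with P · Σ Lᵢ/(AᵢEᵢ) = δ_free.
The series flexibility is Σ Lᵢ/(AᵢEᵢ) = 320/(850×117×10³) + 800/(2350×140×10³) = 5.649×10⁻⁶ mm/N.
So P = 0.466 / 5.649×10⁻⁶ = 82.49 kN, compressive.
σ_{copper} = P / A = 82490 / 850 = 97.05 MPa.

σ ≈ 97.1 MPa (compressive)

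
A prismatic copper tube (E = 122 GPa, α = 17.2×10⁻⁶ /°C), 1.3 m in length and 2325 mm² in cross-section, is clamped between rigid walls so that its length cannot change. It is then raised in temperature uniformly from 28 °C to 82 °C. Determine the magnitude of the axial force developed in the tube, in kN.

P ≈ 263 kN (compressive)

The ends cannot move, so σ = EαΔT = 122×10³ × 17.2×10⁻⁶ × 54 = 113.3 MPa.
P = AEαΔT = 2325 × 122×10³ × 17.2×10⁻⁶ × 54 = 263.5 kN (compressive).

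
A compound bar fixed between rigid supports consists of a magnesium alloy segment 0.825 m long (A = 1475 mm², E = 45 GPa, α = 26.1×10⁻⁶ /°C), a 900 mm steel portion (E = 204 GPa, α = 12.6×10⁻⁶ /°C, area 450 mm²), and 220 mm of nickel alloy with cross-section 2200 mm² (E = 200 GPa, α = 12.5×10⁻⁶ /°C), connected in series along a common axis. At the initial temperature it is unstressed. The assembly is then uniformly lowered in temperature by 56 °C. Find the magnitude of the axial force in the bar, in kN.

If the supports were absent, the total length change would be Σ αᵢΔT Lᵢ = 26.1×10⁻⁶×56×825 + 12.6×10⁻⁶×56×900 + 12.5×10⁻⁶×56×220 = 1.995 mm.
The walls prevent any net length change, so an axial force P (same in every segment) develops. Compatibility: P · Σ Lᵢ/(AᵢEᵢ) = δ_free.
Σ Lᵢ/(AᵢEᵢ) = 825/(1475×45×10³) + 900/(450×204×10³) + 220/(2200×200×10³) = 2.273×10⁻⁵ mm/N.
So P = 1.995 / 2.273×10⁻⁵ = 87.75 kN, tensile.

P ≈ 87.8 kN (tensile)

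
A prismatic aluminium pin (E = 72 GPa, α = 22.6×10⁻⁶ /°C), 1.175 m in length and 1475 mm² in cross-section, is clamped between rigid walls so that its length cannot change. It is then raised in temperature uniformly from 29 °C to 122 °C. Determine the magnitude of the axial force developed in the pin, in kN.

The ends cannot move, so σ = EαΔT = 72×10³ × 22.6×10⁻⁶ × 93 = 151.3 MPa.
P = AEαΔT = 1475 × 72×10³ × 22.6×10⁻⁶ × 93 = 223.2 kN (compressive).

P ≈ 223 kN (compressive)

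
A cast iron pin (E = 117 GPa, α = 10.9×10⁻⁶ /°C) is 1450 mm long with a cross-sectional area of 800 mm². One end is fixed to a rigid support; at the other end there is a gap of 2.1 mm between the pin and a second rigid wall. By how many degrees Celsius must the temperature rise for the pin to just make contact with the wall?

ΔT ≈ 133 °C

Contact occurs when the free expansion equals the gap: αΔT L = 2.1 mm.
So ΔT = g/(αL) = 2.1/(10.9×10⁻⁶ × 1450) = 132.9 °C.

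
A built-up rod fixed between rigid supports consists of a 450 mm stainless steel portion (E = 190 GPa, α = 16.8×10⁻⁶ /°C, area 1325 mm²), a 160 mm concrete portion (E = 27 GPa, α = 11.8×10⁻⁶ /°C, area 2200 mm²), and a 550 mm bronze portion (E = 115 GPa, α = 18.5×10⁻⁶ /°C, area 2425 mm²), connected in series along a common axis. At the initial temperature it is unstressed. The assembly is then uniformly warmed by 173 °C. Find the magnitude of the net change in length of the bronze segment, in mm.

With the walls removed the bar would change length by δ_free = Σ αᵢΔT Lᵢ = 16.8×10⁻⁶×173×450 + 11.8×10⁻⁶×173×160 + 18.5×10⁻⁶×173×550 = 3.395 mm.
Since the ends are fixed, an axial force P builds up, equal in every segment, with P · Σ Lᵢ/(AᵢEᵢ) = δ_free.
The series flexibility is Σ Lᵢ/(AᵢEᵢ) = 450/(1325×190×10³) + 160/(2200×27×10³) + 550/(2425×115×10³) = 6.453×10⁻⁶ mm/N.
P = 3.395 / 6.453×10⁻⁶ = 526100 N = 526.1 kN, compressive.
For the bronze segment, free thermal change = 18.5×10⁻⁶×173×550 = 1.76 mm and elastic change from P = 526100×550/(2425×115×10³) = 1.037 mm; these oppose, so the net change is 0.723 mm (segment lengthens).

|ΔL| ≈ 0.723 mm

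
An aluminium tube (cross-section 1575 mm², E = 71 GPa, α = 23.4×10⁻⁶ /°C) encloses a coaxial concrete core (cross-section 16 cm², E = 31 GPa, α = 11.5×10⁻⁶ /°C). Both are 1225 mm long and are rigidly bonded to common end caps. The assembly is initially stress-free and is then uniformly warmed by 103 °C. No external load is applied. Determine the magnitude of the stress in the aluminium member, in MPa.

Both members must finish at the same length. With the larger α, the aluminium tends to over-expand; the plates restrain it, putting the aluminium in compression and the concrete in tension. With no external load the two internal forces are equal and opposite, magnitude P.
Compatibility of the two members (thermal + elastic change equal): (α₁ − α₂)ΔT = P·[1/(A₁E₁) + 1/(A₂E₂)].
|α₁ − α₂|·ΔT = 11.9×10⁻⁶ × 103 = 0.001226.
1/(A₁E₁) + 1/(A₂E₂) = 1/(1575×71×10³) + 1/(1600×31×10³) = 2.91×10⁻⁸ N⁻¹.
P = 0.001226 / 2.91×10⁻⁸ = 42110 N = 42.11 kN.
σ_{aluminium} = P/A₁ = 42110/1575 = 26.74 MPa, compressive.

σ ≈ 26.7 MPa (compressive)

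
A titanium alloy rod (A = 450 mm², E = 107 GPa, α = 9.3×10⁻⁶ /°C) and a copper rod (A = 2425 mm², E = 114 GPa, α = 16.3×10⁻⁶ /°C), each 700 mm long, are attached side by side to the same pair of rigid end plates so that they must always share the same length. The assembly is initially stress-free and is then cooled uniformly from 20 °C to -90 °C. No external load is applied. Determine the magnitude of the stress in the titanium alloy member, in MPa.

Equilibrium of a rigid end plate with no external load gives equal and opposite internal forces ±P in the two members. Since α_{copper} > α_{titanium alloy}, cooling drives the copper into tension and the titanium alloy into compression.
Equating the net (thermal + elastic) strains gives |α₁ − α₂|·ΔT = P·[1/(A₁E₁) + 1/(A₂E₂)].
|α₁ − α₂|·ΔT = 7×10⁻⁶ × 110 = 0.00077.
1/(A₁E₁) + 1/(A₂E₂) = 1/(450×107×10³) + 1/(2425×114×10³) = 2.439×10⁻⁸ N⁻¹.
P = 0.00077 / 2.439×10⁻⁸ = 31580 N = 31.58 kN.
σ_{titanium alloy} = P/A₁ = 31580/450 = 70.17 MPa, compressive.

σ ≈ 70.2 MPa (compressive)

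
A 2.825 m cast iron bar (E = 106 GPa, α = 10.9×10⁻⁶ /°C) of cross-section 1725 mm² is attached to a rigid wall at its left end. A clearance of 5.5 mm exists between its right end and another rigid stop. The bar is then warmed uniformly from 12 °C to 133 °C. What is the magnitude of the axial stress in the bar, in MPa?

Free thermal elongation = αΔT L = 10.9×10⁻⁶ × 121 × 2825 = 3.726 mm.
Since δ_free = 3.73 mm is less than the 5.5 mm gap, the bar never touches the wall. No axial force develops.

σ ≈ 0 MPa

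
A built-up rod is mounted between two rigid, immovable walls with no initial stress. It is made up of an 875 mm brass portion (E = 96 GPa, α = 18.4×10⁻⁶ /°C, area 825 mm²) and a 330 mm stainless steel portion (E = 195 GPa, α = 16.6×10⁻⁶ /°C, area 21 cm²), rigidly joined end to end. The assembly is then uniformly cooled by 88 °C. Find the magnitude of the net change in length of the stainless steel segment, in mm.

If the supports were absent, the total length change would be Σ αᵢΔT Lᵢ = 18.4×10⁻⁶×88×875 + 16.6×10⁻⁶×88×330 = 1.899 mm.
The rigid supports impose zero overall length change; the single axial force P common to all segments must satisfy P Σ Lᵢ/(AᵢEᵢ) = δ_free.
Σ Lᵢ/(AᵢEᵢ) = 875/(825×96×10³) + 330/(2100×195×10³) = 1.185×10⁻⁵ mm/N.
Hence P = δ_free / Σ(L/AE) = 1.899/1.185×10⁻⁵ = 160.2 kN (tensile).
For the stainless steel segment, free thermal change = 16.6×10⁻⁶×88×330 = 0.4821 mm and elastic change from P = 160200×330/(2100×195×10³) = 0.1291 mm; these oppose, so the net change is 0.353 mm (segment shortens).

|ΔL| ≈ 0.353 mm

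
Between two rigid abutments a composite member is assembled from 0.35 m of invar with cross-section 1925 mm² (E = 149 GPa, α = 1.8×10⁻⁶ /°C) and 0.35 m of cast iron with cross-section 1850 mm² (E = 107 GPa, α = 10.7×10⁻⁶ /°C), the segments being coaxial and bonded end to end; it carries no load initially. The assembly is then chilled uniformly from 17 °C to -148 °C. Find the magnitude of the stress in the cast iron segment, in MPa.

σ ≈ 131 MPa (tensile)

If the supports were absent, the total length change would be Σ αᵢΔT Lᵢ = 1.8×10⁻⁶×165×350 + 10.7×10⁻⁶×165×350 = 0.7219 mm.
The walls prevent any net length change, so an axial force P (same in every segment) develops. Compatibility: P · Σ Lᵢ/(AᵢEᵢ) = δ_free.
The series flexibility is Σ Lᵢ/(AᵢEᵢ) = 350/(1925×149×10³) + 350/(1850×107×10³) = 2.988×10⁻⁶ mm/N.
Hence P = δ_free / Σ(L/AE) = 0.7219/2.988×10⁻⁶ = 241.6 kN (tensile).
σ_{cast iron} = P / A = 241600 / 1850 = 130.6 MPa.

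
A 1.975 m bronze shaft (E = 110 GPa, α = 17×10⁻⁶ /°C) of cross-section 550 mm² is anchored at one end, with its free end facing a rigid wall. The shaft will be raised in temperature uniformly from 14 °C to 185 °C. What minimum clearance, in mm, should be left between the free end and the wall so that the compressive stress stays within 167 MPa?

With no wall the shaft would lengthen by αΔT L = 17×10⁻⁶ × 171 × 1975 = 5.741 mm.
At the allowable stress the elastic shortening the wall may impose is σL/E = 167 × 1975 / (110×10³) = 2.998 mm.
The gap must absorb the remainder: g_min = 5.741 − 2.998 = 2.743 mm.

g ≈ 2.74 mm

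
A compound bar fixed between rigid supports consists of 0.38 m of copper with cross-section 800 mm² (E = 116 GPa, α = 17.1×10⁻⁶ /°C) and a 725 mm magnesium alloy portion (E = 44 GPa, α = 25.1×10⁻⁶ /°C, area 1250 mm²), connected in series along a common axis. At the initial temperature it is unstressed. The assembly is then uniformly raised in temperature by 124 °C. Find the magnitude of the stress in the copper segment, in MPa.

σ ≈ 222 MPa (compressive)

If the supports were absent, the total length change would be Σ αᵢΔT Lᵢ = 17.1×10⁻⁶×124×380 + 25.1×10⁻⁶×124×725 = 3.062 mm.
Since the ends are fixed, an axial force P builds up, equal in every segment, with P · Σ Lᵢ/(AᵢEᵢ) = δ_free.
Σ Lᵢ/(AᵢEᵢ) = 380/(800×116×10³) + 725/(1250×44×10³) = 1.728×10⁻⁵ mm/N.
P = 3.062 / 1.728×10⁻⁵ = 177200 N = 177.2 kN, compressive.
σ_{copper} = P / A = 177200 / 800 = 221.6 MPa.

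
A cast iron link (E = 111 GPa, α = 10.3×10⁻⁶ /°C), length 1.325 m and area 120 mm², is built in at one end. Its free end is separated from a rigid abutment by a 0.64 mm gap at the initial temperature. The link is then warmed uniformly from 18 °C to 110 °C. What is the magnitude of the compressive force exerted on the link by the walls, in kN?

Unrestrained expansion: δ_free = αΔT L = 10.3×10⁻⁶ × 92 × 1325 = 1.256 mm.
After closing the 0.64 mm clearance, 1.256 − 0.64 = 0.6156 mm of expansion remains to be suppressed by the wall.
So σ = E(δ_free − g)/L = 111×10³ × 0.6156/1325 = 51.57 MPa.
P = σA = 51.57 × 120 = 6.188 kN.

P ≈ 6.19 kN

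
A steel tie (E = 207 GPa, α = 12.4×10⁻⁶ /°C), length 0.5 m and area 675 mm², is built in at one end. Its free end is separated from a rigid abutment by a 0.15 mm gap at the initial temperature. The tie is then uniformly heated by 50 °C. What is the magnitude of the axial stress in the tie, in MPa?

σ ≈ 66.2 MPa (compressive)

If the wall were absent the tie would grow by αΔT L = 12.4×10⁻⁶ × 50 × 500 = 0.31 mm.
After closing the 0.15 mm clearance, 0.31 − 0.15 = 0.16 mm of expansion remains to be suppressed by the wall.
That suppressed elongation corresponds to σ = E·Δ/L = 207×10³ × 0.16/500 = 66.24 MPa.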